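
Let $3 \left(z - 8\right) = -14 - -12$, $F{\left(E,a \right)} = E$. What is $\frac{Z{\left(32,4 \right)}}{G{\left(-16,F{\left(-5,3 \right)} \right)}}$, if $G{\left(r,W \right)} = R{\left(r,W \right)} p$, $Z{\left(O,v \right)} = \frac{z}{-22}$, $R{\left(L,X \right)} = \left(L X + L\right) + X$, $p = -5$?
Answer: $\frac{1}{885} \approx 0.0011299$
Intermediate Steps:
$R{\left(L,X \right)} = L + X + L X$ ($R{\left(L,X \right)} = \left(L + L X\right) + X = L + X + L X$)
$z = \frac{22}{3}$ ($z = 8 + \frac{-14 - -12}{3} = 8 + \frac{-14 + 12}{3} = 8 + \frac{1}{3} \left(-2\right) = 8 - \frac{2}{3} = \frac{22}{3} \approx 7.3333$)
$Z{\left(O,v \right)} = - \frac{1}{3}$ ($Z{\left(O,v \right)} = \frac{22}{3 \left(-22\right)} = \frac{22}{3} \left(- \frac{1}{22}\right) = - \frac{1}{3}$)
$G{\left(r,W \right)} = - 5 W - 5 r - 5 W r$ ($G{\left(r,W \right)} = \left(r + W + r W\right) \left(-5\right) = \left(r + W + W r\right) \left(-5\right) = \left(W + r + W r\right) \left(-5\right) = - 5 W - 5 r - 5 W r$)
$\frac{Z{\left(32,4 \right)}}{G{\left(-16,F{\left(-5,3 \right)} \right)}} = - \frac{1}{3 \left(\left(-5\right) \left(-5\right) - -80 - \left(-25\right) \left(-16\right)\right)} = - \frac{1}{3 \left(25 + 80 - 400\right)} = - \frac{1}{3 \left(-295\right)} = \left(- \frac{1}{3}\right) \left(- \frac{1}{295}\right) = \frac{1}{885}$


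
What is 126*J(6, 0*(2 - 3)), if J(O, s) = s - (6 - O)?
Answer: 0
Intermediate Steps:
J(O, s) = -6 + O + s (J(O, s) = s + (-6 + O) = -6 + O + s)
126*J(6, 0*(2 - 3)) = 126*(-6 + 6 + 0*(2 - 3)) = 126*(-6 + 6 + 0*(-1)) = 126*(-6 + 6 + 0) = 126*0 = 0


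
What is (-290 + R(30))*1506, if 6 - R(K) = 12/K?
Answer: -2141532/5 ≈ -4.2831e+5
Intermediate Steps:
R(K) = 6 - 12/K
(-290 + R(30))*1506 = (-290 + (6 - 12/30))*1506 = (-290 + (6 - 12*1/30))*1506 = (-290 + (6 - 2/5))*1506 = (-290 + 28/5)*1506 = -1422/5*1506 = -2141532/5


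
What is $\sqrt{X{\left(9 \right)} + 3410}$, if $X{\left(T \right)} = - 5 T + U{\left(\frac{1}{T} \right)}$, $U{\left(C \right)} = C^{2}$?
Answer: $\frac{\sqrt{272566}}{9} \approx 58.009$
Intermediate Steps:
$X{\left(T \right)} = \frac{1}{T^{2}} - 5 T$ ($X{\left(T \right)} = - 5 T + \left(\frac{1}{T}\right)^{2} = - 5 T + \frac{1}{T^{2}} = \frac{1}{T^{2}} - 5 T$)
$\sqrt{X{\left(9 \right)} + 3410} = \sqrt{\left(\frac{1}{81} - 45\right) + 3410} = \sqrt{- \frac{3644}{81} + 3410} = \sqrt{\frac{272566}{81}} = \frac{\sqrt{272566}}{9}$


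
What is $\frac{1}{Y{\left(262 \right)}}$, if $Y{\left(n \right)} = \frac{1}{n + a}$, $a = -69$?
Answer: $193$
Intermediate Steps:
$Y{\left(n \right)} = \frac{1}{-69 + n}$ ($Y{\left(n \right)} = \frac{1}{n - 69} = \frac{1}{-69 + n}$)
$\frac{1}{Y{\left(262 \right)}} = \frac{1}{\frac{1}{-69 + 262}} = \frac{1}{\frac{1}{193}} = 193$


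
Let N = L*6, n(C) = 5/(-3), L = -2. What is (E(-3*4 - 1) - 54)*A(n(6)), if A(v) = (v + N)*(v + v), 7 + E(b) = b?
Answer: -30340/9 ≈ -3371.1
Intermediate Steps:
E(b) = -7 + b
n(C) = -5/3 (n(C) = 5*(-1/3) = -5/3)
N = -12 (N = -2*6 = -12)
A(v) = 2*v*(-12 + v) (A(v) = (v - 12)*(v + v) = (-12 + v)*(2*v) = 2*v*(-12 + v))
(E(-3*4 - 1) - 54)*A(n(6)) = ((-7 + (-3*4 - 1)) - 54)*(2*(-5/3)*(-12 - 5/3)) = ((-7 + (-12 - 1)) - 54)*(2*(-5/3)*(-41/3)) = ((-7 - 13) - 54)*(410/9) = (-20 - 54)*(410/9) = -74*410/9 = -30340/9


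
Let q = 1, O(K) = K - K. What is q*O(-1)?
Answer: 0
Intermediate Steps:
O(K) = 0
q*O(-1) = 1*0 = 0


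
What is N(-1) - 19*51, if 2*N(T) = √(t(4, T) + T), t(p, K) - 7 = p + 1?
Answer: -969 + √11/2 ≈ -967.34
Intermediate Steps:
t(p, K) = 8 + p (t(p, K) = 7 + (p + 1) = 7 + (1 + p) = 8 + p)
N(T) = √(12 + T)/2 (N(T) = √((8 + 4) + T)/2 = √(12 + T)/2)
N(-1) - 19*51 = √(12 - 1)/2 - 19*51 = √11/2 - 969 = -969 + √11/2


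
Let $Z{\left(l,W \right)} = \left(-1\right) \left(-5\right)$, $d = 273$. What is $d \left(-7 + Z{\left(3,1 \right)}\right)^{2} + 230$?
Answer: $1322$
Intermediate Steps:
$Z{\left(l,W \right)} = 5$
$d \left(-7 + Z{\left(3,1 \right)}\right)^{2} + 230 = 273 \left(-7 + 5\right)^{2} + 230 = 273 \left(-2\right)^{2} + 230 = 273 \cdot 4 + 230 = 1092 + 230 = 1322$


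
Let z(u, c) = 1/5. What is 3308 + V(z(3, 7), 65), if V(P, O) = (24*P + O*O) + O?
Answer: 38014/5 ≈ 7602.8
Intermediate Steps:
z(u, c) = 1/5
V(P, O) = O + O**2 + 24*P (V(P, O) = (24*P + O**2) + O = (O**2 + 24*P) + O = O + O**2 + 24*P)
3308 + V(z(3, 7), 65) = 3308 + (65 + 65**2 + 24*(1/5)) = 3308 + (65 + 4225 + 24/5) = 3308 + 21474/5 = 38014/5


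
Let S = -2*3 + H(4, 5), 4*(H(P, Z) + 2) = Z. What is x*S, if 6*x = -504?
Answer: 567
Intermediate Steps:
x = -84 (x = (1/6)*(-504) = -84)
H(P, Z) = -2 + Z/4
S = -27/4 (S = -2*3 + (-2 + (1/4)*5) = -6 + (-2 + 5/4) = -6 - 3/4 = -27/4 ≈ -6.7500)
x*S = -84*(-27/4) = 567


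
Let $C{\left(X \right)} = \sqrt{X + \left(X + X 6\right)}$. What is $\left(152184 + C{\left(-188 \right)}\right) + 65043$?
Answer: $217227 + 4 i \sqrt{94} \approx 2.1723 \cdot 10^{5} + 38.781 i$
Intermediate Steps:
$C{\left(X \right)} = 2 \sqrt{2} \sqrt{X}$ ($C{\left(X \right)} = \sqrt{X + \left(X + 6 X\right)} = \sqrt{X + 7 X} = \sqrt{8 X} = 2 \sqrt{2} \sqrt{X}$)
$\left(152184 + C{\left(-188 \right)}\right) + 65043 = \left(152184 + 2 \sqrt{2} \sqrt{-188}\right) + 65043 = \left(152184 + 2 \sqrt{2} \cdot 2 i \sqrt{47}\right) + 65043 = \left(152184 + 4 i \sqrt{94}\right) + 65043 = 217227 + 4 i \sqrt{94}$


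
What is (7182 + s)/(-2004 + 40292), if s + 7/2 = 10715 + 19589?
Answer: 74965/76576 ≈ 0.97896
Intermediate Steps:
s = 60601/2 (s = -7/2 + (10715 + 19589) = -7/2 + 30304 = 60601/2 ≈ 30301.)
(7182 + s)/(-2004 + 40292) = (7182 + 60601/2)/(-2004 + 40292) = (74965/2)/38288 = (74965/2)*(1/38288) = 74965/76576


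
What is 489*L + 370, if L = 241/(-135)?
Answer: -22633/45 ≈ -502.96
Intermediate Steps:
L = -241/135 (L = 241*(-1/135) = -241/135 ≈ -1.7852)
489*L + 370 = 489*(-241/135) + 370 = -39283/45 + 370 = -22633/45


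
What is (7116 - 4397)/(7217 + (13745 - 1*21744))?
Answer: -2719/782 ≈ -3.4770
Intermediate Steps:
(7116 - 4397)/(7217 + (13745 - 1*21744)) = 2719/(7217 + (13745 - 21744)) = 2719/(7217 - 7999) = 2719/(-782) = 2719*(-1/782) = -2719/782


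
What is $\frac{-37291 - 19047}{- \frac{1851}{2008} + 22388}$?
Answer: $- \frac{6654512}{2644309} \approx -2.5165$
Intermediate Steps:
$\frac{-37291 - 19047}{- \frac{1851}{2008} + 22388} = - \frac{56338}{\left(-1851\right) \frac{1}{2008} + 22388} = - \frac{56338}{- \frac{1851}{2008} + 22388} = - \frac{56338}{\frac{44953253}{2008}} = \left(-56338\right) \frac{2008}{44953253} = - \frac{6654512}{2644309}$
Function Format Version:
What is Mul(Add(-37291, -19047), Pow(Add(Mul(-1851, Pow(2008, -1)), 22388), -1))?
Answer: Rational(-6654512, 2644309) ≈ -2.5165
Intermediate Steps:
Mul(Add(-37291, -19047), Pow(Add(Mul(-1851, Pow(2008, -1)), 22388), -1)) = Mul(-56338, Pow(Add(Mul(-1851, Rational(1, 2008)), 22388), -1)) = Mul(-56338, Pow(Add(Rational(-1851, 2008), 22388), -1)) = Mul(-56338, Pow(Rational(44953253, 2008), -1)) = Mul(-56338, Rational(2008, 44953253)) = Rational(-6654512, 2644309)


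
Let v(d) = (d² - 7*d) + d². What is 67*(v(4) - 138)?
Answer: -8978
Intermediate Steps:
v(d) = -7*d + 2*d²
67*(v(4) - 138) = 67*(4*(-7 + 2*4) - 138) = 67*(4*(-7 + 8) - 138) = 67*(4*1 - 138) = 67*(4 - 138) = 67*(-134) = -8978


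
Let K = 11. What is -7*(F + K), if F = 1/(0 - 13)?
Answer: -994/13 ≈ -76.462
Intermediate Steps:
F = -1/13 (F = 1/(-13) = -1/13 ≈ -0.076923)
-7*(F + K) = -7*(-1/13 + 11) = -7*142/13 = -994/13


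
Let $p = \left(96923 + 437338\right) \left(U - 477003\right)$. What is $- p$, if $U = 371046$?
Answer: $56608692777$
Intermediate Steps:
$p = -56608692777$ ($p = \left(96923 + 437338\right) \left(371046 - 477003\right) = 534261 \left(-105957\right) = -56608692777$)
$- p = \left(-1\right) \left(-56608692777\right) = 56608692777$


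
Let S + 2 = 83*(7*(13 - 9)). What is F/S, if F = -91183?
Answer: -91183/2322 ≈ -39.269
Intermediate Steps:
S = 2322 (S = -2 + 83*(7*(13 - 9)) = -2 + 83*(7*4) = -2 + 83*28 = -2 + 2324 = 2322)
F/S = -91183/2322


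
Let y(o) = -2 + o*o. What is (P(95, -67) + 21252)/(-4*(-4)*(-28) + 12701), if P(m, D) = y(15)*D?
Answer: 6311/12253 ≈ 0.51506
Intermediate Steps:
y(o) = -2 + o²
P(m, D) = 223*D (P(m, D) = (-2 + 15²)*D = (-2 + 225)*D = 223*D)
(P(95, -67) + 21252)/(-4*(-4)*(-28) + 12701) = (223*(-67) + 21252)/(-4*(-4)*(-28) + 12701) = (-14941 + 21252)/(16*(-28) + 12701) = 6311/(-448 + 12701) = 6311/12253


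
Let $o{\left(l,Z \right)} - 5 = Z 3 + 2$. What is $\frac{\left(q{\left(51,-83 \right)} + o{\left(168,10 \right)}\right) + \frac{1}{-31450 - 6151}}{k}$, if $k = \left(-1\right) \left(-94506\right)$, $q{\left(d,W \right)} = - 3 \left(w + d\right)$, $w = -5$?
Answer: $- \frac{1898851}{1776760053} \approx -0.0010687$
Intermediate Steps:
$o{\left(l,Z \right)} = 7 + 3 Z$ ($o{\left(l,Z \right)} = 5 + \left(Z 3 + 2\right) = 5 + \left(3 Z + 2\right) = 5 + \left(2 + 3 Z\right) = 7 + 3 Z$)
$q{\left(d,W \right)} = 15 - 3 d$ ($q{\left(d,W \right)} = - 3 \left(-5 + d\right) = 15 - 3 d$)
$k = 94506$
$\frac{\left(q{\left(51,-83 \right)} + o{\left(168,10 \right)}\right) + \frac{1}{-31450 - 6151}}{k} = \frac{\left(\left(15 - 153\right) + \left(7 + 3 \cdot 10\right)\right) + \frac{1}{-31450 - 6151}}{94506} = \left(\left(\left(15 - 153\right) + \left(7 + 30\right)\right) + \frac{1}{-37601}\right) \frac{1}{94506} = \left(\left(-138 + 37\right) - \frac{1}{37601}\right) \frac{1}{94506} = \left(-101 - \frac{1}{37601}\right) \frac{1}{94506} = \left(- \frac{3797702}{37601}\right) \frac{1}{94506} = - \frac{1898851}{1776760053}$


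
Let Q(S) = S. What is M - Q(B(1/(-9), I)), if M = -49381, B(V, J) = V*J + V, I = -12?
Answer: -444440/9 ≈ -49382.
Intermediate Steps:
B(V, J) = V + J*V (B(V, J) = J*V + V = V + J*V)
M - Q(B(1/(-9), I)) = -49381 - (1 - 12)/(-9) = -49381 - (-1)*(-11)/9 = -49381 - 1*11/9 = -49381 - 11/9 = -444440/9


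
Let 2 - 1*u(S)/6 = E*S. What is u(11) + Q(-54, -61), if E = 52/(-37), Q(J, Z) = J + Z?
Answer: -379/37 ≈ -10.243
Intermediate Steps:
E = -52/37 (E = 52*(-1/37) = -52/37 ≈ -1.4054)
u(S) = 12 + 312*S/37 (u(S) = 12 - (-312)*S/37 = 12 + 312*S/37)
u(11) + Q(-54, -61) = (12 + (312/37)*11) + (-54 - 61) = (12 + 3432/37) - 115 = 3876/37 - 115 = -379/37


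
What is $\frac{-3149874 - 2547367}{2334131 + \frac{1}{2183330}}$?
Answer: $- \frac{12438957192530}{5096178236231} \approx -2.4408$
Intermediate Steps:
$\frac{-3149874 - 2547367}{2334131 + \frac{1}{2183330}} = - \frac{5697241}{2334131 + \frac{1}{2183330}} = - \frac{5697241}{\frac{5096178236231}{2183330}} = \left(-5697241\right) \frac{2183330}{5096178236231} = - \frac{12438957192530}{5096178236231}$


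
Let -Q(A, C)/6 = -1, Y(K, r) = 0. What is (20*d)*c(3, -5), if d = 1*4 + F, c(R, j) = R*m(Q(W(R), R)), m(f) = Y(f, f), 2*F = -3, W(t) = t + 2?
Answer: 0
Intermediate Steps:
W(t) = 2 + t
Q(A, C) = 6 (Q(A, C) = -6*(-1) = 6)
F = -3/2 (F = (1/2)*(-3) = -3/2 ≈ -1.5000)
m(f) = 0
c(R, j) = 0 (c(R, j) = R*0 = 0)
d = 5/2 (d = 1*4 - 3/2 = 4 - 3/2 = 5/2 ≈ 2.5000)
(20*d)*c(3, -5) = (20*(5/2))*0 = 50*0 = 0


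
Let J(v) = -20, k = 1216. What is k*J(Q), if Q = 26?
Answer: -24320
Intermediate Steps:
k*J(Q) = 1216*(-20) = -24320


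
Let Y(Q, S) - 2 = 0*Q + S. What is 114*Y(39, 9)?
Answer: 1254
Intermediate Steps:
Y(Q, S) = 2 + S (Y(Q, S) = 2 + (0*Q + S) = 2 + (0 + S) = 2 + S)
114*Y(39, 9) = 114*(2 + 9) = 114*11 = 1254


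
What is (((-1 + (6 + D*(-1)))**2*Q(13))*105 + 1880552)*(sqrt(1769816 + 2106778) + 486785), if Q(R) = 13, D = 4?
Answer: 916088966845 + 1881917*sqrt(3876594) ≈ 9.1979e+11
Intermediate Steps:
(((-1 + (6 + D*(-1)))**2*Q(13))*105 + 1880552)*(sqrt(1769816 + 2106778) + 486785) = (((-1 + (6 + 4*(-1)))**2*13)*105 + 1880552)*(sqrt(1769816 + 2106778) + 486785) = (((-1 + (6 - 4))**2*13)*105 + 1880552)*(sqrt(3876594) + 486785) = (((-1 + 2)**2*13)*105 + 1880552)*(486785 + sqrt(3876594)) = ((1**2*13)*105 + 1880552)*(486785 + sqrt(3876594)) = ((1*13)*105 + 1880552)*(486785 + sqrt(3876594)) = (13*105 + 1880552)*(486785 + sqrt(3876594)) = (1365 + 1880552)*(486785 + sqrt(3876594)) = 1881917*(486785 + sqrt(3876594)) = 916088966845 + 1881917*sqrt(3876594)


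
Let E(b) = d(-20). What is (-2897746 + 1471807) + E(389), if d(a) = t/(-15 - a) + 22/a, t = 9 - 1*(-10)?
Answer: -14259363/10 ≈ -1.4259e+6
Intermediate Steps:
t = 19 (t = 9 + 10 = 19)
d(a) = 19/(-15 - a) + 22/a
E(b) = 27/10 (E(b) = 3*(110 - 20)/(-20*(15 - 20)) = 3*(-1/20)*90/(-5) = 3*(-1/20)*(-⅕)*90 = 27/10)
(-2897746 + 1471807) + E(389) = (-2897746 + 1471807) + 27/10 = -1425939 + 27/10 = -14259363/10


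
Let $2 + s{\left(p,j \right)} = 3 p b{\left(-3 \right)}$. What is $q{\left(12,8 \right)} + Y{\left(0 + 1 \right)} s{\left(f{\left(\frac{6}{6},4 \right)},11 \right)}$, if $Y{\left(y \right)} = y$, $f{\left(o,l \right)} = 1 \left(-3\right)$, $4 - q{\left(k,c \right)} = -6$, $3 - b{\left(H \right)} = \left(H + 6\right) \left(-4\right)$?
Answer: $-127$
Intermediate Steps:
$b{\left(H \right)} = 27 + 4 H$ ($b{\left(H \right)} = 3 - \left(H + 6\right) \left(-4\right) = 3 - \left(6 + H\right) \left(-4\right) = 3 - \left(-24 - 4 H\right) = 3 + \left(24 + 4 H\right) = 27 + 4 H$)
$q{\left(k,c \right)} = 10$ ($q{\left(k,c \right)} = 4 - -6 = 4 + 6 = 10$)
$f{\left(o,l \right)} = -3$
$s{\left(p,j \right)} = -2 + 45 p$ ($s{\left(p,j \right)} = -2 + 3 p \left(27 + 4 \left(-3\right)\right) = -2 + 3 p \left(27 - 12\right) = -2 + 3 p 15 = -2 + 45 p$)
$q{\left(12,8 \right)} + Y{\left(0 + 1 \right)} s{\left(f{\left(\frac{6}{6},4 \right)},11 \right)} = 10 + \left(0 + 1\right) \left(-2 + 45 \left(-3\right)\right) = 10 + 1 \left(-2 - 135\right) = 10 + 1 \left(-137\right) = 10 - 137 = -127$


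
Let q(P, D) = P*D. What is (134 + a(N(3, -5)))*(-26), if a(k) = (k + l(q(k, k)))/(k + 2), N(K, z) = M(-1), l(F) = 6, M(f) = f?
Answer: -3614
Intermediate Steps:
q(P, D) = D*P
N(K, z) = -1
a(k) = (6 + k)/(2 + k) (a(k) = (k + 6)/(k + 2) = (6 + k)/(2 + k))
(134 + a(N(3, -5)))*(-26) = (134 + (6 - 1)/(2 - 1))*(-26) = (134 + 5/1)*(-26) = (134 + 1*5)*(-26) = (134 + 5)*(-26) = 139*(-26) = -3614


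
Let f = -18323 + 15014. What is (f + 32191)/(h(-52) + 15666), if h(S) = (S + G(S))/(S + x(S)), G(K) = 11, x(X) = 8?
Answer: 1270808/689345 ≈ 1.8435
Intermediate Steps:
f = -3309
h(S) = (11 + S)/(8 + S) (h(S) = (S + 11)/(S + 8) = (11 + S)/(8 + S))
(f + 32191)/(h(-52) + 15666) = (-3309 + 32191)/((11 - 52)/(8 - 52) + 15666) = 28882/(-41/(-44) + 15666) = 28882/(-1/44*(-41) + 15666) = 28882/(41/44 + 15666) = 28882/(689345/44) = 28882*(44/689345) = 1270808/689345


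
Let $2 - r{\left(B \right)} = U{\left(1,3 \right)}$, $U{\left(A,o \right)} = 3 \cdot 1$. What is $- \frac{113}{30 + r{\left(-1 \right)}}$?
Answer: $- \frac{113}{29} \approx -3.8966$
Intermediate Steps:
$U{\left(A,o \right)} = 3$
$r{\left(B \right)} = -1$ ($r{\left(B \right)} = 2 - 3 = -1$)
$- \frac{113}{30 + r{\left(-1 \right)}} = - \frac{113}{30 - 1} = - \frac{113}{29}$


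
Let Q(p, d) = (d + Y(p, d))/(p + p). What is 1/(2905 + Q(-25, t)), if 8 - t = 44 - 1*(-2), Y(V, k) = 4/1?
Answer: 25/72642 ≈ 0.00034415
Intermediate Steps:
Y(V, k) = 4 (Y(V, k) = 4*1 = 4)
t = -38 (t = 8 - (44 - 1*(-2)) = 8 - (44 + 2) = 8 - 1*46 = 8 - 46 = -38)
Q(p, d) = (4 + d)/(2*p) (Q(p, d) = (d + 4)/(p + p) = (4 + d)/((2*p)) = (4 + d)*(1/(2*p)) = (4 + d)/(2*p))
1/(2905 + Q(-25, t)) = 1/(2905 + (½)*(4 - 38)/(-25)) = 1/(2905 + (½)*(-1/25)*(-34)) = 1/(2905 + 17/25) = 1/(72642/25) = 25/72642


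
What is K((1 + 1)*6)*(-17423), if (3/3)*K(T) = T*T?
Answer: -2508912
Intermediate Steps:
K(T) = T² (K(T) = T*T = T²)
K((1 + 1)*6)*(-17423) = ((1 + 1)*6)²*(-17423) = (2*6)²*(-17423) = 12²*(-17423) = 144*(-17423) = -2508912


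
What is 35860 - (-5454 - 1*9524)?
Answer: 50838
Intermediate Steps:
35860 - (-5454 - 1*9524) = 35860 - (-5454 - 9524) = 35860 - 1*(-14978) = 35860 + 14978 = 50838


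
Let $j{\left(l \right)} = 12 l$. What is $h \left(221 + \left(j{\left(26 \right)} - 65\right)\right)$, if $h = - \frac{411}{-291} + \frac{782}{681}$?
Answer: $\frac{26387556}{22019} \approx 1198.4$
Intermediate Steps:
$h = \frac{169151}{66057}$ ($h = \left(-411\right) \left(- \frac{1}{291}\right) + 782 \cdot \frac{1}{681} = \frac{137}{97} + \frac{782}{681} = \frac{169151}{66057} \approx 2.5607$)
$h \left(221 + \left(j{\left(26 \right)} - 65\right)\right) = \frac{169151 \left(221 + \left(12 \cdot 26 - 65\right)\right)}{66057} = \frac{169151 \left(221 + \left(312 - 65\right)\right)}{66057} = \frac{169151 \left(221 + 247\right)}{66057} = \frac{169151}{66057} \cdot 468 = \frac{26387556}{22019}$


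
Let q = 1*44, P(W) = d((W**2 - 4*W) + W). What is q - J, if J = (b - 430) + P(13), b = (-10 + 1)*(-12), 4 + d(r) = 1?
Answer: 369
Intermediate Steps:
d(r) = -3 (d(r) = -4 + 1 = -3)
P(W) = -3
q = 44
b = 108 (b = -9*(-12) = 108)
J = -325 (J = (108 - 430) - 3 = -322 - 3 = -325)
q - J = 44 - 1*(-325) = 44 + 325 = 369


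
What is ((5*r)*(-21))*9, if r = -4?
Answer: 3780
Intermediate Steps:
((5*r)*(-21))*9 = ((5*(-4))*(-21))*9 = -20*(-21)*9 = 420*9 = 3780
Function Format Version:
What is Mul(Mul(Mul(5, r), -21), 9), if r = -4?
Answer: 3780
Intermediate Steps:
Mul(Mul(Mul(5, r), -21), 9) = Mul(Mul(Mul(5, -4), -21), 9) = Mul(Mul(-20, -21), 9) = Mul(420, 9) = 3780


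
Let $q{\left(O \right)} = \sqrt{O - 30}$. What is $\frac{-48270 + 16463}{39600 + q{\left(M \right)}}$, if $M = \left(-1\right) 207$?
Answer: $- \frac{419852400}{522720079} + \frac{31807 i \sqrt{237}}{1568160237} \approx -0.80321 + 0.00031225 i$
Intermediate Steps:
$M = -207$
$q{\left(O \right)} = \sqrt{-30 + O}$
$\frac{-48270 + 16463}{39600 + q{\left(M \right)}} = \frac{-48270 + 16463}{39600 + \sqrt{-30 - 207}} = - \frac{31807}{39600 + \sqrt{-237}} = - \frac{31807}{39600 + i \sqrt{237}}$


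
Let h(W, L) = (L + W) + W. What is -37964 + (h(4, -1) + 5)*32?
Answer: -37580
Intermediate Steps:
h(W, L) = L + 2*W
-37964 + (h(4, -1) + 5)*32 = -37964 + ((-1 + 2*4) + 5)*32 = -37964 + ((-1 + 8) + 5)*32 = -37964 + (7 + 5)*32 = -37964 + 12*32 = -37964 + 384 = -37580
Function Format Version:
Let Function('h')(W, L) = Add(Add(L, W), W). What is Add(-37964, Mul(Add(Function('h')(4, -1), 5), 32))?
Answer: -37580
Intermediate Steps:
Function('h')(W, L) = Add(L, Mul(2, W))
Add(-37964, Mul(Add(Function('h')(4, -1), 5), 32)) = Add(-37964, Mul(Add(Add(-1, Mul(2, 4)), 5), 32)) = Add(-37964, Mul(Add(Add(-1, 8), 5), 32)) = Add(-37964, Mul(Add(7, 5), 32)) = Add(-37964, Mul(12, 32)) = Add(-37964, 384) = -37580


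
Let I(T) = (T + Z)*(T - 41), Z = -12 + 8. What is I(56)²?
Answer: 608400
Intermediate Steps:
Z = -4
I(T) = (-41 + T)*(-4 + T) (I(T) = (T - 4)*(T - 41) = (-4 + T)*(-41 + T) = (-41 + T)*(-4 + T))
I(56)² = (164 + 56² - 45*56)² = (164 + 3136 - 2520)² = 780² = 608400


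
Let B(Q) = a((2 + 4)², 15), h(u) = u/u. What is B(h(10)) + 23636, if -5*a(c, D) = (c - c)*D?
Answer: 23636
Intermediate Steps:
h(u) = 1
a(c, D) = 0 (a(c, D) = -(c - c)*D/5 = -0*D = -⅕*0 = 0)
B(Q) = 0
B(h(10)) + 23636 = 0 + 23636 = 23636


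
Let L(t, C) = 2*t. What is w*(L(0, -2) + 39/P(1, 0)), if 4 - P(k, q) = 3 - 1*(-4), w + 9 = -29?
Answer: 494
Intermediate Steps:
w = -38 (w = -9 - 29 = -38)
P(k, q) = -3 (P(k, q) = 4 - (3 - 1*(-4)) = 4 - (3 + 4) = 4 - 1*7 = 4 - 7 = -3)
w*(L(0, -2) + 39/P(1, 0)) = -38*(2*0 + 39/(-3)) = -38*(0 + 39*(-⅓)) = -38*(0 - 13) = -38*(-13) = 494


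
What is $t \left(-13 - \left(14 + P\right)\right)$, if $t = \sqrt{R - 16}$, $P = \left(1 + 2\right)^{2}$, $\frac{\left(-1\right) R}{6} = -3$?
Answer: $- 36 \sqrt{2} \approx -50.912$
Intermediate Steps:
$R = 18$ ($R = \left(-6\right) \left(-3\right) = 18$)
$P = 9$ ($P = 3^{2} = 9$)
$t = \sqrt{2}$ ($t = \sqrt{18 - 16} = \sqrt{2} \approx 1.4142$)
$t \left(-13 - \left(14 + P\right)\right) = \sqrt{2} \left(-13 - 23\right) = \sqrt{2} \left(-36\right) = - 36 \sqrt{2}$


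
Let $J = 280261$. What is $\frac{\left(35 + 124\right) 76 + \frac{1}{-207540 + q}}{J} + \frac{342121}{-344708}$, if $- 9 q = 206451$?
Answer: $- \frac{1626077605715763}{1712781796403804} \approx -0.94938$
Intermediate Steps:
$q = -22939$ ($q = \left(- \frac{1}{9}\right) 206451 = -22939$)
$\frac{\left(35 + 124\right) 76 + \frac{1}{-207540 + q}}{J} + \frac{342121}{-344708} = \frac{\left(35 + 124\right) 76 + \frac{1}{-207540 - 22939}}{280261} + \frac{342121}{-344708} = \left(159 \cdot 76 + \frac{1}{-230479}\right) \frac{1}{280261} + 342121 \left(- \frac{1}{344708}\right) = \left(12084 - \frac{1}{230479}\right) \frac{1}{280261} - \frac{26317}{26516} = \frac{2785108235}{230479} \cdot \frac{1}{280261} - \frac{26317}{26516} = \frac{2785108235}{64594275019} - \frac{26317}{26516} = - \frac{1626077605715763}{1712781796403804}$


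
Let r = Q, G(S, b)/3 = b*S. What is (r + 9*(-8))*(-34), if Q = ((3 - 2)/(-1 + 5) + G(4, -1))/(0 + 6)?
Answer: 30175/12 ≈ 2514.6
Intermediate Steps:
G(S, b) = 3*S*b (G(S, b) = 3*(b*S) = 3*(S*b) = 3*S*b)
Q = -47/24 (Q = ((3 - 2)/(-1 + 5) + 3*4*(-1))/(0 + 6) = (1/4 - 12)/6 = (1*(¼) - 12)*(⅙) = (¼ - 12)*(⅙) = -47/4*⅙ = -47/24 ≈ -1.9583)
r = -47/24 ≈ -1.9583
(r + 9*(-8))*(-34) = (-47/24 + 9*(-8))*(-34) = (-47/24 - 72)*(-34) = -1775/24*(-34) = 30175/12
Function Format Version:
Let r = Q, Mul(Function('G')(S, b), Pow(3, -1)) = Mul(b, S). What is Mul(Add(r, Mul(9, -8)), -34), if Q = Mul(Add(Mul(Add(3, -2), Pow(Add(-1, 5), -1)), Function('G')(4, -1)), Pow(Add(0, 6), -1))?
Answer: Rational(30175, 12) ≈ 2514.6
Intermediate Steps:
Function('G')(S, b) = Mul(3, S, b) (Function('G')(S, b) = Mul(3, Mul(b, S)) = Mul(3, Mul(S, b)) = Mul(3, S, b))
Q = Rational(-47, 24) (Q = Mul(Add(Mul(Add(3, -2), Pow(Add(-1, 5), -1)), Mul(3, 4, -1)), Pow(Add(0, 6), -1)) = Mul(Add(Mul(1, Pow(4, -1)), -12), Pow(6, -1)) = Mul(Add(Mul(1, Rational(1, 4)), -12), Rational(1, 6)) = Mul(Add(Rational(1, 4), -12), Rational(1, 6)) = Mul(Rational(-47, 4), Rational(1, 6)) = Rational(-47, 24) ≈ -1.9583)
r = Rational(-47, 24) ≈ -1.9583
Mul(Add(r, Mul(9, -8)), -34) = Mul(Add(Rational(-47, 24), Mul(9, -8)), -34) = Mul(Add(Rational(-47, 24), -72), -34) = Mul(Rational(-1775, 24), -34) = Rational(30175, 12)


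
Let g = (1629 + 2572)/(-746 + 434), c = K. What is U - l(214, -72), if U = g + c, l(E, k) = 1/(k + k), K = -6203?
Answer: -11637209/1872 ≈ -6216.5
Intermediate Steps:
c = -6203
g = -4201/312 (g = 4201/(-312) = 4201*(-1/312) = -4201/312 ≈ -13.465)
l(E, k) = 1/(2*k)
U = -1939537/312 (U = -4201/312 - 6203 = -1939537/312 ≈ -6216.5)
U - l(214, -72) = -1939537/312 - 1/(2*(-72)) = -1939537/312 - (-1)/(2*72) = -1939537/312 - 1*(-1/144) = -1939537/312 + 1/144 = -11637209/1872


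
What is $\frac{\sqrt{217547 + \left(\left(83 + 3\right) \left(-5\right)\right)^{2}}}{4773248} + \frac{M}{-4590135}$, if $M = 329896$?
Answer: $- \frac{329896}{4590135} + \frac{\sqrt{402447}}{4773248} \approx -0.071738$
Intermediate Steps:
$\frac{\sqrt{217547 + \left(\left(83 + 3\right) \left(-5\right)\right)^{2}}}{4773248} + \frac{M}{-4590135} = \frac{\sqrt{217547 + \left(\left(83 + 3\right) \left(-5\right)\right)^{2}}}{4773248} + \frac{329896}{-4590135} = \sqrt{217547 + \left(86 \left(-5\right)\right)^{2}} \cdot \frac{1}{4773248} + 329896 \left(- \frac{1}{4590135}\right) = \sqrt{217547 + \left(-430\right)^{2}} \cdot \frac{1}{4773248} - \frac{329896}{4590135} = \sqrt{217547 + 184900} \cdot \frac{1}{4773248} - \frac{329896}{4590135} = \sqrt{402447} \cdot \frac{1}{4773248} - \frac{329896}{4590135} = \frac{\sqrt{402447}}{4773248} - \frac{329896}{4590135} = - \frac{329896}{4590135} + \frac{\sqrt{402447}}{4773248}$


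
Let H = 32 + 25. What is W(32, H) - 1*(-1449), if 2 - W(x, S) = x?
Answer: 1419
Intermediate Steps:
H = 57
W(x, S) = 2 - x
W(32, H) - 1*(-1449) = (2 - 1*32) - 1*(-1449) = (2 - 32) + 1449 = -30 + 1449 = 1419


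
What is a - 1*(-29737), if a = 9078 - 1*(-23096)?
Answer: 61911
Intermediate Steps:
a = 32174 (a = 9078 + 23096 = 32174)
a - 1*(-29737) = 32174 - 1*(-29737) = 32174 + 29737 = 61911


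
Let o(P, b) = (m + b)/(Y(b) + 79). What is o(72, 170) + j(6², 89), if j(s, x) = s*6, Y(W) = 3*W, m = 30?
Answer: 127424/589 ≈ 216.34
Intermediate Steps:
j(s, x) = 6*s
o(P, b) = (30 + b)/(79 + 3*b) (o(P, b) = (30 + b)/(3*b + 79) = (30 + b)/(79 + 3*b))
o(72, 170) + j(6², 89) = (30 + 170)/(79 + 3*170) + 6*6² = 200/(79 + 510) + 6*36 = 200/589 + 216 = 127424/589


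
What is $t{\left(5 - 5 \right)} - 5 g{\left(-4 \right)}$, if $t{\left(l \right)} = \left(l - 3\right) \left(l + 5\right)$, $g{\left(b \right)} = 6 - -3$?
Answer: $-60$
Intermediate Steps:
$g{\left(b \right)} = 9$ ($g{\left(b \right)} = 6 + 3 = 9$)
$t{\left(l \right)} = \left(-3 + l\right) \left(5 + l\right)$
$t{\left(5 - 5 \right)} - 5 g{\left(-4 \right)} = \left(-15 + \left(5 - 5\right)^{2} + 2 \left(5 - 5\right)\right) - 45 = \left(-15 + 0^{2} + 2 \cdot 0\right) - 45 = \left(-15 + 0 + 0\right) - 45 = -15 - 45 = -60$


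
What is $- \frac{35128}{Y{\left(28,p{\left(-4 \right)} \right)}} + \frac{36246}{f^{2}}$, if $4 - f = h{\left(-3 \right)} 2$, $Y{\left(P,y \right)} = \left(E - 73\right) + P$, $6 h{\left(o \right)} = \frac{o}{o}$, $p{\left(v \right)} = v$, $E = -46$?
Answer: $\frac{33935962}{11011} \approx 3082.0$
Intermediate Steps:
$h{\left(o \right)} = \frac{1}{6}$ ($h{\left(o \right)} = \frac{o \frac{1}{o}}{6} = \frac{1}{6} \cdot 1 = \frac{1}{6}$)
$Y{\left(P,y \right)} = -119 + P$ ($Y{\left(P,y \right)} = \left(-46 - 73\right) + P = -119 + P$)
$f = \frac{11}{3}$ ($f = 4 - \frac{1}{6} \cdot 2 = 4 - \frac{1}{3} = \frac{11}{3} \approx 3.6667$)
$- \frac{35128}{Y{\left(28,p{\left(-4 \right)} \right)}} + \frac{36246}{f^{2}} = - \frac{35128}{-119 + 28} + \frac{36246}{\left(\frac{11}{3}\right)^{2}} = - \frac{35128}{-91} + \frac{36246}{\frac{121}{9}} = \left(-35128\right) \left(- \frac{1}{91}\right) + 36246 \cdot \frac{9}{121} = \frac{35128}{91} + \frac{326214}{121} = \frac{33935962}{11011}$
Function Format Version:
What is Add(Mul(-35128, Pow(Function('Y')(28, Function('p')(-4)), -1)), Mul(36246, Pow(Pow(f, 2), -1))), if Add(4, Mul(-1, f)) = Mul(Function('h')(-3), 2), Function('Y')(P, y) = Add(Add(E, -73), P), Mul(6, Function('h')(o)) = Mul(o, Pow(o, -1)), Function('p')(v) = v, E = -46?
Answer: Rational(33935962, 11011) ≈ 3082.0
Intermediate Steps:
Function('h')(o) = Rational(1, 6) (Function('h')(o) = Mul(Rational(1, 6), Mul(o, Pow(o, -1))) = Mul(Rational(1, 6), 1) = Rational(1, 6))
Function('Y')(P, y) = Add(-119, P) (Function('Y')(P, y) = Add(Add(-46, -73), P) = Add(-119, P))
f = Rational(11, 3) (f = Add(4, Mul(-1, Mul(Rational(1, 6), 2))) = Add(4, Mul(-1, Rational(1, 3))) = Add(4, Rational(-1, 3)) = Rational(11, 3) ≈ 3.6667)
Add(Mul(-35128, Pow(Function('Y')(28, Function('p')(-4)), -1)), Mul(36246, Pow(Pow(f, 2), -1))) = Add(Mul(-35128, Pow(Add(-119, 28), -1)), Mul(36246, Pow(Pow(Rational(11, 3), 2), -1))) = Add(Mul(-35128, Pow(-91, -1)), Mul(36246, Pow(Rational(121, 9), -1))) = Add(Mul(-35128, Rational(-1, 91)), Mul(36246, Rational(9, 121))) = Add(Rational(35128, 91), Rational(326214, 121)) = Rational(33935962, 11011)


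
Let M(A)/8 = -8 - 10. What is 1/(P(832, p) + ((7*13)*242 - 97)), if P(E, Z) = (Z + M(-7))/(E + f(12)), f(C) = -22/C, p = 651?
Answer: 4981/109211467 ≈ 4.5609e-5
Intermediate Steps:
M(A) = -144 (M(A) = 8*(-8 - 10) = 8*(-18) = -144)
P(E, Z) = (-144 + Z)/(-11/6 + E) (P(E, Z) = (Z - 144)/(E - 22/12) = (-144 + Z)/(E - 22*1/12) = (-144 + Z)/(E - 11/6) = (-144 + Z)/(-11/6 + E))
1/(P(832, p) + ((7*13)*242 - 97)) = 1/(6*(-144 + 651)/(-11 + 6*832) + ((7*13)*242 - 97)) = 1/(6*507/(-11 + 4992) + (91*242 - 97)) = 1/(6*507/4981 + (22022 - 97)) = 1/(6*(1/4981)*507 + 21925) = 1/(3042/4981 + 21925) = 1/(109211467/4981) = 4981/109211467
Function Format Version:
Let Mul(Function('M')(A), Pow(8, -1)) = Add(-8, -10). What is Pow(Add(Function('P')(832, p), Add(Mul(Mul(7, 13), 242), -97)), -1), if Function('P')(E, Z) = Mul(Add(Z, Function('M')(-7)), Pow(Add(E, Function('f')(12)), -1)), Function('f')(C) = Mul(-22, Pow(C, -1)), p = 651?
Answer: Rational(4981, 109211467) ≈ 4.5609e-5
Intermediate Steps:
Function('M')(A) = -144 (Function('M')(A) = Mul(8, Add(-8, -10)) = Mul(8, -18) = -144)
Function('P')(E, Z) = Mul(Pow(Add(Rational(-11, 6), E), -1), Add(-144, Z)) (Function('P')(E, Z) = Mul(Add(Z, -144), Pow(Add(E, Mul(-22, Pow(12, -1))), -1)) = Mul(Add(-144, Z), Pow(Add(E, Mul(-22, Rational(1, 12))), -1)) = Mul(Add(-144, Z), Pow(Add(E, Rational(-11, 6)), -1)) = Mul(Add(-144, Z), Pow(Add(Rational(-11, 6), E), -1)) = Mul(Pow(Add(Rational(-11, 6), E), -1), Add(-144, Z)))
Pow(Add(Function('P')(832, p), Add(Mul(Mul(7, 13), 242), -97)), -1) = Pow(Add(Mul(6, Pow(Add(-11, Mul(6, 832)), -1), Add(-144, 651)), Add(Mul(Mul(7, 13), 242), -97)), -1) = Pow(Add(Mul(6, Pow(Add(-11, 4992), -1), 507), Add(Mul(91, 242), -97)), -1) = Pow(Add(Mul(6, Pow(4981, -1), 507), Add(22022, -97)), -1) = Pow(Add(Mul(6, Rational(1, 4981), 507), 21925), -1) = Pow(Add(Rational(3042, 4981), 21925), -1) = Pow(Rational(109211467, 4981), -1) = Rational(4981, 109211467)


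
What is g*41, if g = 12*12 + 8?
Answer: 6232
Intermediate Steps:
g = 152 (g = 144 + 8 = 152)
g*41 = 152*41 = 6232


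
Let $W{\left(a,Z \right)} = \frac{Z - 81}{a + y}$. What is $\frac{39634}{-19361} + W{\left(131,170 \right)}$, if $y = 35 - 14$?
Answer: $- \frac{226381}{154888} \approx -1.4616$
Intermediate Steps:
$y = 21$
$W{\left(a,Z \right)} = \frac{-81 + Z}{21 + a}$ ($W{\left(a,Z \right)} = \frac{Z - 81}{a + 21} = \frac{-81 + Z}{21 + a}$)
$\frac{39634}{-19361} + W{\left(131,170 \right)} = \frac{39634}{-19361} + \frac{-81 + 170}{21 + 131} = 39634 \left(- \frac{1}{19361}\right) + \frac{1}{152} \cdot 89 = - \frac{2086}{1019} + \frac{1}{152} \cdot 89 = - \frac{2086}{1019} + \frac{89}{152} = - \frac{226381}{154888}$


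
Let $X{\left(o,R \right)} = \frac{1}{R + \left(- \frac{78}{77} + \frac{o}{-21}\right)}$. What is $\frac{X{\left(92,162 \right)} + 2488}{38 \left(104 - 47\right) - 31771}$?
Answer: $- \frac{12858017}{152998640} \approx -0.08404$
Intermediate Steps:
$X{\left(o,R \right)} = \frac{1}{- \frac{78}{77} + R - \frac{o}{21}}$ ($X{\left(o,R \right)} = \frac{1}{R + \left(\left(-78\right) \frac{1}{77} + o \left(- \frac{1}{21}\right)\right)} = \frac{1}{R - \left(\frac{78}{77} + \frac{o}{21}\right)} = \frac{1}{- \frac{78}{77} + R - \frac{o}{21}}$)
$\frac{X{\left(92,162 \right)} + 2488}{38 \left(104 - 47\right) - 31771} = \frac{- \frac{231}{234 - 37422 + 11 \cdot 92} + 2488}{38 \left(104 - 47\right) - 31771} = \frac{- \frac{231}{234 - 37422 + 1012} + 2488}{38 \cdot 57 - 31771} = \frac{- \frac{231}{-36176} + 2488}{2166 - 31771} = \frac{\left(-231\right) \left(- \frac{1}{36176}\right) + 2488}{-29605} = \left(\frac{33}{5168} + 2488\right) \left(- \frac{1}{29605}\right) = \frac{12858017}{5168} \left(- \frac{1}{29605}\right) = - \frac{12858017}{152998640}$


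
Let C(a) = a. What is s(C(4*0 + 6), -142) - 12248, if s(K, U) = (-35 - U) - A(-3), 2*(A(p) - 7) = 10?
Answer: -12153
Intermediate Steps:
A(p) = 12 (A(p) = 7 + (½)*10 = 7 + 5 = 12)
s(K, U) = -47 - U (s(K, U) = (-35 - U) - 1*12 = (-35 - U) - 12 = -47 - U)
s(C(4*0 + 6), -142) - 12248 = (-47 - 1*(-142)) - 12248 = (-47 + 142) - 12248 = 95 - 12248 = -12153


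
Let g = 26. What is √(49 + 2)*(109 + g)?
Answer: 135*√51 ≈ 964.09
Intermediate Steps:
√(49 + 2)*(109 + g) = √(49 + 2)*(109 + 26) = √51*135 = 135*√51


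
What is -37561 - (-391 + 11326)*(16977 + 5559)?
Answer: -246468721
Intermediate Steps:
-37561 - (-391 + 11326)*(16977 + 5559) = -37561 - 10935*22536 = -37561 - 1*246431160 = -37561 - 246431160 = -246468721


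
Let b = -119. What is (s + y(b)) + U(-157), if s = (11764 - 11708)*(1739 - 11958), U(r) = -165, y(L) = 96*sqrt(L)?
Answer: -572429 + 96*I*sqrt(119) ≈ -5.7243e+5 + 1047.2*I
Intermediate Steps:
s = -572264 (s = 56*(-10219) = -572264)
(s + y(b)) + U(-157) = (-572264 + 96*sqrt(-119)) - 165 = (-572264 + 96*(I*sqrt(119))) - 165 = (-572264 + 96*I*sqrt(119)) - 165 = -572429 + 96*I*sqrt(119)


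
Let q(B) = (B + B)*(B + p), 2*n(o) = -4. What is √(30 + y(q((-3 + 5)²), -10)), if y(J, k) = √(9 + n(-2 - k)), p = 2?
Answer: √(30 + √7) ≈ 5.7136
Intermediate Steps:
n(o) = -2 (n(o) = (½)*(-4) = -2)
q(B) = 2*B*(2 + B) (q(B) = (B + B)*(B + 2) = (2*B)*(2 + B) = 2*B*(2 + B))
y(J, k) = √7 (y(J, k) = √(9 - 2) = √7)
√(30 + y(q((-3 + 5)²), -10)) = √(30 + √7)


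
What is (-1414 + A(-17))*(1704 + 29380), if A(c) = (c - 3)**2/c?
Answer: -759630792/17 ≈ -4.4684e+7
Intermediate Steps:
A(c) = (-3 + c)**2/c
(-1414 + A(-17))*(1704 + 29380) = (-1414 + (-3 - 17)**2/(-17))*(1704 + 29380) = (-1414 - 1/17*(-20)**2)*31084 = (-1414 - 1/17*400)*31084 = (-1414 - 400/17)*31084 = -24438/17*31084 = -759630792/17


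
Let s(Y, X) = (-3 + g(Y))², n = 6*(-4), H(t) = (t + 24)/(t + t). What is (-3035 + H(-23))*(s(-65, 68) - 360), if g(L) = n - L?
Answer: -75669162/23 ≈ -3.2900e+6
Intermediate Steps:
H(t) = (24 + t)/(2*t) (H(t) = (24 + t)/((2*t)) = (24 + t)*(1/(2*t)) = (24 + t)/(2*t))
n = -24
g(L) = -24 - L
s(Y, X) = (-27 - Y)² (s(Y, X) = (-3 + (-24 - Y))² = (-27 - Y)²)
(-3035 + H(-23))*(s(-65, 68) - 360) = (-3035 + (½)*(24 - 23)/(-23))*((27 - 65)² - 360) = (-3035 + (½)*(-1/23)*1)*((-38)² - 360) = (-3035 - 1/46)*(1444 - 360) = -139611/46*1084 = -75669162/23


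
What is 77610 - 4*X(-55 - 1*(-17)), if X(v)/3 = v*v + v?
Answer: 60738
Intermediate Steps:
X(v) = 3*v + 3*v**2 (X(v) = 3*(v*v + v) = 3*(v**2 + v) = 3*(v + v**2) = 3*v + 3*v**2)
77610 - 4*X(-55 - 1*(-17)) = 77610 - 12*(-55 - 1*(-17))*(1 + (-55 - 1*(-17))) = 77610 - 12*(-55 + 17)*(1 + (-55 + 17)) = 77610 - 12*(-38)*(1 - 38) = 77610 - 12*(-38)*(-37) = 77610 - 4*4218 = 77610 - 16872 = 60738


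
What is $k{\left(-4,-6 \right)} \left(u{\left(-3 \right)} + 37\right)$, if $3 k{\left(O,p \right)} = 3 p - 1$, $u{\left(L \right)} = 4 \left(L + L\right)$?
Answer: $- \frac{247}{3} \approx -82.333$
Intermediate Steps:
$u{\left(L \right)} = 8 L$ ($u{\left(L \right)} = 4 \cdot 2 L = 8 L$)
$k{\left(O,p \right)} = - \frac{1}{3} + p$ ($k{\left(O,p \right)} = \frac{3 p - 1}{3} = \frac{-1 + 3 p}{3} = - \frac{1}{3} + p$)
$k{\left(-4,-6 \right)} \left(u{\left(-3 \right)} + 37\right) = \left(- \frac{1}{3} - 6\right) \left(8 \left(-3\right) + 37\right) = - \frac{19 \left(-24 + 37\right)}{3} = \left(- \frac{19}{3}\right) 13 = - \frac{247}{3}$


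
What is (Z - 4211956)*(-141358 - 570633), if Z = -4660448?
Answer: 6317071796364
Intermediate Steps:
(Z - 4211956)*(-141358 - 570633) = (-4660448 - 4211956)*(-141358 - 570633) = -8872404*(-711991) = 6317071796364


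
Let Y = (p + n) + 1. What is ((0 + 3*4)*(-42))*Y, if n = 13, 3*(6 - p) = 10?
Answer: -8400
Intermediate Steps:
p = 8/3 (p = 6 - ⅓*10 = 6 - 10/3 = 8/3 ≈ 2.6667)
Y = 50/3 (Y = (8/3 + 13) + 1 = 47/3 + 1 = 50/3 ≈ 16.667)
((0 + 3*4)*(-42))*Y = ((0 + 3*4)*(-42))*(50/3) = ((0 + 12)*(-42))*(50/3) = (12*(-42))*(50/3) = -504*50/3 = -8400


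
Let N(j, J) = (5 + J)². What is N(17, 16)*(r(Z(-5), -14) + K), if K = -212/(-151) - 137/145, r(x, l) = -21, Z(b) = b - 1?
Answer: -198336222/21895 ≈ -9058.5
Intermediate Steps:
Z(b) = -1 + b
K = 10053/21895 (K = -212*(-1/151) - 137*1/145 = 212/151 - 137/145 = 10053/21895 ≈ 0.45915)
N(17, 16)*(r(Z(-5), -14) + K) = (5 + 16)²*(-21 + 10053/21895) = 21²*(-449742/21895) = 441*(-449742/21895) = -198336222/21895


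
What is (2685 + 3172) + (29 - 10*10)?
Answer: 5786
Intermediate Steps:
(2685 + 3172) + (29 - 10*10) = 5857 + (29 - 100) = 5857 - 71 = 5786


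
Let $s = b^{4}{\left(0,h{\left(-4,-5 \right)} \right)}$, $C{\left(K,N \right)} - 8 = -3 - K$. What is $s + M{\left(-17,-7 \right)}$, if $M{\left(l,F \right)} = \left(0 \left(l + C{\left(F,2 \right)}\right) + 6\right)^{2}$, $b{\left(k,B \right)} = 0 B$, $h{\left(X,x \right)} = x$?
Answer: $36$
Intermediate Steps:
$C{\left(K,N \right)} = 5 - K$ ($C{\left(K,N \right)} = 8 - \left(3 + K\right) = 5 - K$)
$b{\left(k,B \right)} = 0$
$M{\left(l,F \right)} = 36$ ($M{\left(l,F \right)} = \left(0 \left(l - \left(-5 + F\right)\right) + 6\right)^{2} = \left(0 \left(5 + l - F\right) + 6\right)^{2} = \left(0 + 6\right)^{2} = 6^{2} = 36$)
$s = 0$ ($s = 0^{4} = 0$)
$s + M{\left(-17,-7 \right)} = 0 + 36 = 36$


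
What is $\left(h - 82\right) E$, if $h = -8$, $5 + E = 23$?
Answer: $-1620$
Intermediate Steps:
$E = 18$ ($E = -5 + 23 = 18$)
$\left(h - 82\right) E = \left(-8 - 82\right) 18 = \left(-90\right) 18 = -1620$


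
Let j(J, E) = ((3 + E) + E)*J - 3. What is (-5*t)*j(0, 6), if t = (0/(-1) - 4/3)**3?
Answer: -320/9 ≈ -35.556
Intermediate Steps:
j(J, E) = -3 + J*(3 + 2*E) (j(J, E) = (3 + 2*E)*J - 3 = J*(3 + 2*E) - 3 = -3 + J*(3 + 2*E))
t = -64/27 (t = (0*(-1) - 4*1/3)**3 = (0 - 4/3)**3 = (-4/3)**3 = -64/27 ≈ -2.3704)
(-5*t)*j(0, 6) = (-5*(-64/27))*(-3 + 3*0 + 2*6*0) = 320*(-3 + 0 + 0)/27 = (320/27)*(-3) = -320/9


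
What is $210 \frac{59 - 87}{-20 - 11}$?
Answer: $\frac{5880}{31} \approx 189.68$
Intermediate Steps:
$210 \frac{59 - 87}{-20 - 11} = 210 \left(- \frac{28}{-31}\right) = 210 \left(\left(-28\right) \left(- \frac{1}{31}\right)\right) = 210 \cdot \frac{28}{31} = \frac{5880}{31}$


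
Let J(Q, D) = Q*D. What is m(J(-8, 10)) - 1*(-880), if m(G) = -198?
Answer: 682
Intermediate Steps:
J(Q, D) = D*Q
m(J(-8, 10)) - 1*(-880) = -198 - 1*(-880) = -198 + 880 = 682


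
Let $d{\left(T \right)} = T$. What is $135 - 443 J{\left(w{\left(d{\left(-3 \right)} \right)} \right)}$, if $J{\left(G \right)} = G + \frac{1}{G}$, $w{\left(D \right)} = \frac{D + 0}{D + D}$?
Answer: $- \frac{1945}{2} \approx -972.5$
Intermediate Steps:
$w{\left(D \right)} = \frac{1}{2}$ ($w{\left(D \right)} = \frac{D}{2 D} = D \frac{1}{2 D} = \frac{1}{2}$)
$135 - 443 J{\left(w{\left(d{\left(-3 \right)} \right)} \right)} = 135 - 443 \left(\frac{1}{2} + \frac{1}{\frac{1}{2}}\right) = 135 - 443 \left(\frac{1}{2} + 2\right) = 135 - \frac{2215}{2} = - \frac{1945}{2}$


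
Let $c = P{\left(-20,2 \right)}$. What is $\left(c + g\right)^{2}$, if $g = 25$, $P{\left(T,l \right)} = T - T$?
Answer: $625$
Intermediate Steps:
$P{\left(T,l \right)} = 0$
$c = 0$
$\left(c + g\right)^{2} = \left(0 + 25\right)^{2} = 25^{2} = 625$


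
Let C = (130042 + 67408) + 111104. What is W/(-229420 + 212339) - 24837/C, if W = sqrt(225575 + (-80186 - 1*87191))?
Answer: -24837/308554 - sqrt(58198)/17081 ≈ -0.094618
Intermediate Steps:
C = 308554 (C = 197450 + 111104 = 308554)
W = sqrt(58198) (W = sqrt(225575 + (-80186 - 87191)) = sqrt(225575 - 167377) = sqrt(58198) ≈ 241.24)
W/(-229420 + 212339) - 24837/C = sqrt(58198)/(-229420 + 212339) - 24837/308554 = sqrt(58198)/(-17081) - 24837*1/308554 = sqrt(58198)*(-1/17081) - 24837/308554 = -sqrt(58198)/17081 - 24837/308554 = -24837/308554 - sqrt(58198)/17081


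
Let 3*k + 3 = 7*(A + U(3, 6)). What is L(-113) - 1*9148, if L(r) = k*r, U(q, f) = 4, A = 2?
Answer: -10617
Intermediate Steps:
k = 13 (k = -1 + (7*(2 + 4))/3 = -1 + (7*6)/3 = -1 + (⅓)*42 = -1 + 14 = 13)
L(r) = 13*r
L(-113) - 1*9148 = 13*(-113) - 1*9148 = -1469 - 9148 = -10617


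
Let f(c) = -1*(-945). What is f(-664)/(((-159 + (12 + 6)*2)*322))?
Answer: -45/1886 ≈ -0.023860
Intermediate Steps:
f(c) = 945
f(-664)/(((-159 + (12 + 6)*2)*322)) = 945/(((-159 + (12 + 6)*2)*322)) = 945/(((-159 + 18*2)*322)) = 945/(((-159 + 36)*322)) = 945/((-123*322)) = 945/(-39606) = 945*(-1/39606) = -45/1886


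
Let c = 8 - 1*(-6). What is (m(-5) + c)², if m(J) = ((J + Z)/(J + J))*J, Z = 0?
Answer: 529/4 ≈ 132.25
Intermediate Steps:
c = 14 (c = 8 + 6 = 14)
m(J) = J/2 (m(J) = ((J + 0)/(J + J))*J = (J/((2*J)))*J = (J*(1/(2*J)))*J = J/2)
(m(-5) + c)² = ((½)*(-5) + 14)² = (-5/2 + 14)² = (23/2)² = 529/4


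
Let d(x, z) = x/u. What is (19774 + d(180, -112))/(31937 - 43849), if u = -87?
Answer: -286693/172724 ≈ -1.6598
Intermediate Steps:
d(x, z) = -x/87 (d(x, z) = x/(-87) = x*(-1/87) = -x/87)
(19774 + d(180, -112))/(31937 - 43849) = (19774 - 1/87*180)/(31937 - 43849) = (19774 - 60/29)/(-11912) = (573386/29)*(-1/11912) = -286693/172724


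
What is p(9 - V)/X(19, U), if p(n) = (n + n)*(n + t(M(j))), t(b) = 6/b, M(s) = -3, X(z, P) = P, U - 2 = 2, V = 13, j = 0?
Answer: 12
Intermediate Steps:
U = 4 (U = 2 + 2 = 4)
p(n) = 2*n*(-2 + n) (p(n) = (n + n)*(n + 6/(-3)) = (2*n)*(n + 6*(-1/3)) = (2*n)*(n - 2) = (2*n)*(-2 + n) = 2*n*(-2 + n))
p(9 - V)/X(19, U) = (2*(9 - 1*13)*(-2 + (9 - 1*13)))/4 = (2*(9 - 13)*(-2 + (9 - 13)))*(1/4) = (2*(-4)*(-2 - 4))*(1/4) = (2*(-4)*(-6))*(1/4) = 48*(1/4) = 12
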